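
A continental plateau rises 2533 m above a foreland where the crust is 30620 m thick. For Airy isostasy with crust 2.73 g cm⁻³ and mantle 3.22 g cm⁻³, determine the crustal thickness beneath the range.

Root depth r = h ρ_c / (ρ_m − ρ_c) = 2533 m × 2.73 / 0.49 = 14110 m.
Total thickness = T + h + r = 30620 m + 2533 m + 14110 m = 47300 m.

47300 m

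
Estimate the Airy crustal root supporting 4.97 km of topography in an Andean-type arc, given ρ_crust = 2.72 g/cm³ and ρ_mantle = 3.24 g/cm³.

26 km

For local isostatic compensation: the weight of the topography is balanced by the buoyancy of the root, ρ_c h = (ρ_m − ρ_c) r.
r = h · ρ_c / (ρ_m − ρ_c) = 4.97 km × 2.72 / (3.24 − 2.72) = 26 km.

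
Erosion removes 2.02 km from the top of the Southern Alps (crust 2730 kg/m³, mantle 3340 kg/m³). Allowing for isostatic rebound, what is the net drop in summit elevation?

Rebound u = e ρ_c/ρ_m = 2.02 km × 2730/3340 = 1.651 km.
Net surface drop = e − u = 2.02 km − 1.651 km = e (ρ_m − ρ_c)/ρ_m = 0.369 km.

0.369 km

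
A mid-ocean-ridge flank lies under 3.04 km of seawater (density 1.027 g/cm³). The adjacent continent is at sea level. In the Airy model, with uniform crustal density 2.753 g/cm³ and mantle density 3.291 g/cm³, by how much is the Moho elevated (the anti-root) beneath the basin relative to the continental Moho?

Balancing pressure at the compensation depth: replacing crust with seawater at the top is compensated by replacing crust with mantle at the base: d (ρ_c − ρ_w) = a (ρ_m − ρ_c).
a = d (ρ_c − ρ_w)/(ρ_m − ρ_c) = 3.04 km × 1.726/0.538 = 9.75 km.

9.75 km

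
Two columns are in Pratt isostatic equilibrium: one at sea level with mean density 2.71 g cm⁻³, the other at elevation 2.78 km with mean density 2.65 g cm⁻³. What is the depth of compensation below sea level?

123 km

ρ_ref D = ρ (D + h) → D (ρ_ref − ρ) = ρ h.
D = ρ h/(ρ_ref − ρ) = 2.65 × 2.78 km/(2.71 − 2.65) = 123 km.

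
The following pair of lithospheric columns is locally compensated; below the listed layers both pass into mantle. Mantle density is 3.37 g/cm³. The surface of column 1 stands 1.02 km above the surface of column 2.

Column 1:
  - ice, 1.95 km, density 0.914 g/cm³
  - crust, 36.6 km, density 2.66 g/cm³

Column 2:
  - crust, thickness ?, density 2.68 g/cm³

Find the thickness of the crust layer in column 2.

39.6 km

Take the compensation level at the base of the deeper column (depth z_c below the surface of column 1) and equate Σ ρ_i t_i down to z_c; mantle fills any gap and the z_c terms cancel.
Column 1: 1.95×0.914 + 36.6×2.66 + (z_c − 38.55)×3.37
Column 2: 1.02×0 + x×2.68 + (z_c − 1.02 − 0 − x)×3.37
The z_c×3.37 term appears on both sides and cancels. Collect the known terms of each column as K = Σ(ρt)_known − 3.37 × (depth of known layers): K_1 = 99.1383 − 3.37×38.55 = −30.7752; K_2 = 0 − 3.37×(1.02 + 0) = −3.4374.
Balance: K_1 = K_2 − x×(3.37 − 2.68), so x = (K_2 − K_1)/(3.37 − 2.68) = 27.3378/0.69 = 39.6 km.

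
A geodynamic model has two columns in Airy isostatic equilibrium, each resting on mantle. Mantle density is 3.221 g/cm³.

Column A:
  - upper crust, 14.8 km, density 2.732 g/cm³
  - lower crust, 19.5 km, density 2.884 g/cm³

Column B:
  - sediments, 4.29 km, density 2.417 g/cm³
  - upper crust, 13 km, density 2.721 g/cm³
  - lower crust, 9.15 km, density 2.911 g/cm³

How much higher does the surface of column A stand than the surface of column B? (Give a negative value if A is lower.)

0.318 km

For any compensation level in the mantle, the mantle terms cancel and isostasy reduces to e = (Σt_A − Σt_B) − (Σ(ρt)_A − Σ(ρt)_B) / ρ_m.
Σt_A = 34.3 km; Σt_B = 26.44 km; Σ(ρt)_A = 96.6716; Σ(ρt)_B = 72.37758 (in km·g/cm³).
e = (34.3 − 26.44) − (96.6716 − 72.37758) / 3.221 = 0.318 km.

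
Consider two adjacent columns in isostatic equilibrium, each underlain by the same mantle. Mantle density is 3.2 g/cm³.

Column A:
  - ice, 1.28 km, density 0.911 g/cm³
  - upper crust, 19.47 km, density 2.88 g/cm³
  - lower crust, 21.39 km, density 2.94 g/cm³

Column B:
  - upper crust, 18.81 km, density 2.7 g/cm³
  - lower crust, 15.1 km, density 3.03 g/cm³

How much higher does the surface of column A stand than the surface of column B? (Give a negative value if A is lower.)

For any compensation level in the mantle, the mantle terms cancel and isostasy reduces to e = (Σt_A − Σt_B) − (Σ(ρt)_A − Σ(ρt)_B) / ρ_m.
Σt_A = 42.14 km; Σt_B = 33.91 km; Σ(ρt)_A = 120.12628; Σ(ρt)_B = 96.54 (in km·g/cm³).
e = (42.14 − 33.91) − (120.12628 − 96.54) / 3.2 = 0.859 km.

0.859 km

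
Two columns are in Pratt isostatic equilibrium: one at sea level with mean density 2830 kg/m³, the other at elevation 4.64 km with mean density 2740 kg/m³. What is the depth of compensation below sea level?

ρ_ref D = ρ (D + h) → D (ρ_ref − ρ) = ρ h.
D = ρ h/(ρ_ref − ρ) = 2740 × 4.64 km/(2830 − 2740) = 141 km.

141 km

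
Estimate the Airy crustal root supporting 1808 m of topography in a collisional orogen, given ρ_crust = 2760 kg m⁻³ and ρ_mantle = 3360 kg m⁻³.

8320 m

By Archimedes' principle applied to the lithosphere: the weight of the topography is balanced by the buoyancy of the root, ρ_c h = (ρ_m − ρ_c) r.
r = h · ρ_c / (ρ_m − ρ_c) = 1808 m × 2760 / (3360 − 2760) = 8320 m.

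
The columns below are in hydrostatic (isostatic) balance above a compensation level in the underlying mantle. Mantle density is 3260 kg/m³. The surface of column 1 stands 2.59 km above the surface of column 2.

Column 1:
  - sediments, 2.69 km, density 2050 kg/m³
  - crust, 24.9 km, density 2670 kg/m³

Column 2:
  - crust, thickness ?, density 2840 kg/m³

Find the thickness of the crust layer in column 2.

22.6 km

Take the compensation level at the base of the deeper column (depth z_c below the surface of column 1) and equate Σ ρ_i t_i down to z_c; mantle fills any gap and the z_c terms cancel.
Column 1: 2.69×2050 + 24.9×2670 + (z_c − 27.59)×3260
Column 2: 2.59×0 + x×2840 + (z_c − 2.59 − 0 − x)×3260
The z_c×3260 term appears on both sides and cancels. Collect the known terms of each column as K = Σ(ρt)_known − 3260 × (depth of known layers): K_1 = 71997.5 − 3260×27.59 = −17945.9; K_2 = 0 − 3260×(2.59 + 0) = −8443.4.
Balance: K_1 = K_2 − x×(3260 − 2840), so x = (K_2 − K_1)/(3260 − 2840) = 9502.5/420 = 22.6 km.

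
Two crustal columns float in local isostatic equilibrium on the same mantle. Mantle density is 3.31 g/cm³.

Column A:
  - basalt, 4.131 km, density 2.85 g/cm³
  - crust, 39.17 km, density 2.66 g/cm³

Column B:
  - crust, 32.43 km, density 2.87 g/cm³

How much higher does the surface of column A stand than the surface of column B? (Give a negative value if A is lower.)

3.96 km

For any compensation level in the mantle, the mantle terms cancel and isostasy reduces to e = (Σt_A − Σt_B) − (Σ(ρt)_A − Σ(ρt)_B) / ρ_m.
Σt_A = 43.301 km; Σt_B = 32.43 km; Σ(ρt)_A = 115.96555; Σ(ρt)_B = 93.0741 (in km·g/cm³).
e = (43.301 − 32.43) − (115.96555 − 93.0741) / 3.31 = 3.96 km.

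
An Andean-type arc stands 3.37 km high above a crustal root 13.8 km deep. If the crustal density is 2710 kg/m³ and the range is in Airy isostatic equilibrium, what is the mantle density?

3370 kg/m³

Airy balance: ρ_c h = (ρ_m − ρ_c) r → ρ_m = ρ_c (1 + h/r).
ρ_m = 2710 × (1 + 3.37 km/13.8 km) = 3370 kg/m³.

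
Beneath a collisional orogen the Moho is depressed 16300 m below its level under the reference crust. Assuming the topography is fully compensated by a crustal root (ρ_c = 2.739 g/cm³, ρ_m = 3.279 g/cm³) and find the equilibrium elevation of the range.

3210 m

For local isostatic compensation: ρ_c h = (ρ_m − ρ_c) r.
h = r (ρ_m − ρ_c) / ρ_c = 16300 m × (3.279 − 2.739) / 2.739 = 3210 m.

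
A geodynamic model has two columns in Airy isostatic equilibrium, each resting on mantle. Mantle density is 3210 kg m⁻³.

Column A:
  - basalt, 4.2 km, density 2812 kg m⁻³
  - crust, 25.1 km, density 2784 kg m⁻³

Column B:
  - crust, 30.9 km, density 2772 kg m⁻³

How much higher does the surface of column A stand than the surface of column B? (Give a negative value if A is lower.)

−0.364 km

For any compensation level in the mantle, the mantle terms cancel and isostasy reduces to e = (Σt_A − Σt_B) − (Σ(ρt)_A − Σ(ρt)_B) / ρ_m.
Σt_A = 29.3 km; Σt_B = 30.9 km; Σ(ρt)_A = 81688.8; Σ(ρt)_B = 85654.8 (in km·kg m⁻³).
e = (29.3 − 30.9) − (81688.8 − 85654.8) / 3210 = −0.364 km.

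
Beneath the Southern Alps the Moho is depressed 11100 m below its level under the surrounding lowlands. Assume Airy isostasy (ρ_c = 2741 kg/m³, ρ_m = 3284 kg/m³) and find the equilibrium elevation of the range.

2200 m

For local isostatic compensation: ρ_c h = (ρ_m − ρ_c) r.
h = r (ρ_m − ρ_c) / ρ_c = 11100 m × (3284 − 2741) / 2741 = 2200 m.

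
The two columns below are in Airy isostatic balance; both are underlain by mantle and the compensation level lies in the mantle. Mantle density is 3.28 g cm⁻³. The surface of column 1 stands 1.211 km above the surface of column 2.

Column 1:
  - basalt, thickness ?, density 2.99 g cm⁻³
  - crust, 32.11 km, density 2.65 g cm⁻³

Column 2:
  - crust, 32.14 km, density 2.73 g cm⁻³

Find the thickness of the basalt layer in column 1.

4.9 km

Take the compensation level at the base of the deeper column (depth z_c below the surface of column 1) and equate Σ ρ_i t_i down to z_c; mantle fills any gap and the z_c terms cancel.
Column 1: x×2.99 + 32.11×2.65 + (z_c − 32.11 − x)×3.28
Column 2: 1.211×0 + 32.14×2.73 + (z_c − 1.211 − 32.14)×3.28
The z_c×3.28 term appears on both sides and cancels. Collect the known terms of each column as K = Σ(ρt)_known − 3.28 × (depth of known layers): K_1 = 85.0915 − 3.28×32.11 = −20.2293; K_2 = 87.7422 − 3.28×(1.211 + 32.14) = −21.64908.
Balance: K_1 − x×(3.28 − 2.99) = K_2, so x = (K_1 − K_2)/(3.28 − 2.99) = 1.41978/0.29 = 4.9 km.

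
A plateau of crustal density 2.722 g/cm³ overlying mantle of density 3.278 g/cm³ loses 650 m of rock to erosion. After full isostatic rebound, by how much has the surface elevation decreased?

110 m

Rebound u = e ρ_c/ρ_m = 650 m × 2.722/3.278 = 539.7 m.
Net surface drop = e − u = 650 m − 539.7 m = e (ρ_m − ρ_c)/ρ_m = 110 m.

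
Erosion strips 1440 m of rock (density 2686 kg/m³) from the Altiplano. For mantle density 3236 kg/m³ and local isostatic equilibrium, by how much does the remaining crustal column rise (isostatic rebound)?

1200 m

Unloading: uplift u = e ρ_c/ρ_m = 1440 m × 2686/3236 = 1200 m.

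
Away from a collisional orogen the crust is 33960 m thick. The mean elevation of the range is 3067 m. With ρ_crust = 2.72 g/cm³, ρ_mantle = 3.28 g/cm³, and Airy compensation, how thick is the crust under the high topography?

51900 m

Root depth r = h ρ_c / (ρ_m − ρ_c) = 3067 m × 2.72 / 0.56 = 14900 m.
Total thickness = T + h + r = 33960 m + 3067 m + 14900 m = 51900 m.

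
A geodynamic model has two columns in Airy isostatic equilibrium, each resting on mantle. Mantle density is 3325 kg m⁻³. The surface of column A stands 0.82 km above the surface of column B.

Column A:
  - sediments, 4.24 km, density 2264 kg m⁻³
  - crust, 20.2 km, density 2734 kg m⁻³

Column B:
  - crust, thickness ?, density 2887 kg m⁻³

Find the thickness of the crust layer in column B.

Take the compensation level at the base of the deeper column (depth z_c below the surface of column A) and equate Σ ρ_i t_i down to z_c; mantle fills any gap and the z_c terms cancel.
Column A: 4.24×2264 + 20.2×2734 + (z_c − 24.44)×3325
Column B: 0.82×0 + x×2887 + (z_c − 0.82 − 0 − x)×3325
The z_c×3325 term appears on both sides and cancels. Collect the known terms of each column as K = Σ(ρt)_known − 3325 × (depth of known layers): K_A = 64826.16 − 3325×24.44 = −16436.84; K_B = 0 − 3325×(0.82 + 0) = −2726.5.
Balance: K_A = K_B − x×(3325 − 2887), so x = (K_B − K_A)/(3325 − 2887) = 13710.3/438 = 31.3 km.

31.3 km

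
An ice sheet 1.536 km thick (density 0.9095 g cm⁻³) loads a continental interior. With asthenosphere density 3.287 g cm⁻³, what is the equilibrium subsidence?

In Airy isostatic equilibrium: the ice load ρ_ice t is balanced by mantle displaced below, ρ_m s.
s = t ρ_ice / ρ_m = 1.536 km × 0.9095/3.287 = 0.425 km.

0.425 km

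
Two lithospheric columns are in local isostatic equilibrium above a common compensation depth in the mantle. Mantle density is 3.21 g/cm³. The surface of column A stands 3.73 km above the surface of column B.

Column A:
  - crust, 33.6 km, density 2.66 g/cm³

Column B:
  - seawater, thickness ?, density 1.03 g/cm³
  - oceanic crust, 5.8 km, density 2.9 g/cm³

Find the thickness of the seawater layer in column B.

Take the compensation level at the base of the deeper column (depth z_c below the surface of column A) and equate Σ ρ_i t_i down to z_c; mantle fills any gap and the z_c terms cancel.
Column A: 33.6×2.66 + (z_c − 33.6)×3.21
Column B: 3.73×0 + x×1.03 + 5.8×2.9 + (z_c − 3.73 − 5.8 − x)×3.21
The z_c×3.21 term appears on both sides and cancels. Collect the known terms of each column as K = Σ(ρt)_known − 3.21 × (depth of known layers): K_A = 89.376 − 3.21×33.6 = −18.48; K_B = 16.82 − 3.21×(3.73 + 5.8) = −13.7713.
Balance: K_A = K_B − x×(3.21 − 1.03), so x = (K_B − K_A)/(3.21 − 1.03) = 4.7087/2.18 = 2.16 km.

2.16 km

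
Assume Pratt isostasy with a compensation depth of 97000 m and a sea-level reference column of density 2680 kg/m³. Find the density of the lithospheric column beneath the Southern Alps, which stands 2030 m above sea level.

Pratt balance: ρ_ref D = ρ (D + h).
ρ = ρ_ref D/(D + h) = 2680 × 97000 m/(97000 m + 2030 m) = 2630 kg/m³.

2630 kg/m³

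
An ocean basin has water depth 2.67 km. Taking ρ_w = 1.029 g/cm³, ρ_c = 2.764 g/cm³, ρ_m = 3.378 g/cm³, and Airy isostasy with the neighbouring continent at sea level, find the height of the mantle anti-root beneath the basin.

7.54 km

In Airy isostatic equilibrium: replacing crust with seawater at the top is compensated by replacing crust with mantle at the base: d (ρ_c − ρ_w) = a (ρ_m − ρ_c).
a = d (ρ_c − ρ_w)/(ρ_m − ρ_c) = 2.67 km × 1.735/0.614 = 7.54 km.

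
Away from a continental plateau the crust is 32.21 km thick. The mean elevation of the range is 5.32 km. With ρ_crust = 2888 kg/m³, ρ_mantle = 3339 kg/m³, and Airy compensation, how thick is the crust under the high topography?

71.6 km

Root depth r = h ρ_c / (ρ_m − ρ_c) = 5.32 km × 2888 / 451 = 34.07 km.
Total thickness = T + h + r = 32.21 km + 5.32 km + 34.07 km = 71.6 km.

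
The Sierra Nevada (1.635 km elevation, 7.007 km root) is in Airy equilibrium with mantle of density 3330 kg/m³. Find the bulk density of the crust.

2700 kg/m³

ρ_c h = (ρ_m − ρ_c) r → ρ_c (h + r) = ρ_m r → ρ_c = ρ_m r / (h + r).
ρ_c = 3330 × 7.007 km / (1.635 km + 7.007 km) = 2700 kg/m³.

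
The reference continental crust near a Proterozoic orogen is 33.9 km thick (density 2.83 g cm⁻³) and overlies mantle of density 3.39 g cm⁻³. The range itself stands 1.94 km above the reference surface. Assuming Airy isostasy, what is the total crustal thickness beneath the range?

Root depth r = h ρ_c / (ρ_m − ρ_c) = 1.94 km × 2.83 / 0.56 = 9.804 km.
Total thickness = T + h + r = 33.9 km + 1.94 km + 9.804 km = 45.6 km.

45.6 km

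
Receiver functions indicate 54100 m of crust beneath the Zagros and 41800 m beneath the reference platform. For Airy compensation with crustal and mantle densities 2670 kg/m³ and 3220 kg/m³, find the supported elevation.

Excess crust Δ = 54100 m − 41800 m = 12300 m, split between elevation h and root r with h + r = Δ.
Airy balance ρ_c h = (ρ_m − ρ_c) r gives r = h ρ_c/(ρ_m − ρ_c), so h (1 + ρ_c/(ρ_m − ρ_c)) = Δ, i.e. h = Δ (ρ_m − ρ_c)/ρ_m.
h = 12300 m × 550/3220 = 2100 m.

2100 m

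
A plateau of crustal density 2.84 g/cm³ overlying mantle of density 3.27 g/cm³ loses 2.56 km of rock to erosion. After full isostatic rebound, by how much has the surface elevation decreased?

0.337 km

Rebound u = e ρ_c/ρ_m = 2.56 km × 2.84/3.27 = 2.223 km.
Net surface drop = e − u = 2.56 km − 2.223 km = e (ρ_m − ρ_c)/ρ_m = 0.337 km.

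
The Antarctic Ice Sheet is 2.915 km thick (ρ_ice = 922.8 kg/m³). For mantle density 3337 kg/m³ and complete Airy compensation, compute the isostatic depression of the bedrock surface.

0.806 km

Balancing pressure at the compensation depth: the ice load ρ_ice t is balanced by mantle displaced below, ρ_m s.
s = t ρ_ice / ρ_m = 2.915 km × 922.8/3337 = 0.806 km.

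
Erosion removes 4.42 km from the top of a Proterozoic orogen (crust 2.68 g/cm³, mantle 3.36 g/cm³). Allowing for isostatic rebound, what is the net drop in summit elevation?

0.895 km

Rebound u = e ρ_c/ρ_m = 4.42 km × 2.68/3.36 = 3.525 km.
Net surface drop = e − u = 4.42 km − 3.525 km = e (ρ_m − ρ_c)/ρ_m = 0.895 km.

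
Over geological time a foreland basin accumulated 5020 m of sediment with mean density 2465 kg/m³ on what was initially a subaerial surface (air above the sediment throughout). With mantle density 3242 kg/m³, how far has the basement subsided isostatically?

3820 m

Subaerial load: s = t ρ_sed / ρ_m = 5020 m × 2465/3242 = 3820 m.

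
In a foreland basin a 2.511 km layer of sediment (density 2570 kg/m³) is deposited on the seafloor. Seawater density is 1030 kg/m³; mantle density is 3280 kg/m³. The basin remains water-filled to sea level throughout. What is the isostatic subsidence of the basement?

Submarine loading: the sediment displaces seawater, and the subsidence is in turn flooded, so s (ρ_m − ρ_w) = t (ρ_sed − ρ_w).
s = 2.511 km × (2570 − 1030) / (3280 − 1030) = 1.72 km.

1.72 km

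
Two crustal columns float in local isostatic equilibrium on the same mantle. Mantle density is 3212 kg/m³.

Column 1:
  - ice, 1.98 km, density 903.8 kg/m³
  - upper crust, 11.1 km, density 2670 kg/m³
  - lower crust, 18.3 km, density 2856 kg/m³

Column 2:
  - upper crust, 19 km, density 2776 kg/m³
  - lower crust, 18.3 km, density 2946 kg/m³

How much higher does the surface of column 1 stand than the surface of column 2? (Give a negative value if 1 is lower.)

1.23 km

For any compensation level in the mantle, the mantle terms cancel and isostasy reduces to e = (Σt_1 − Σt_2) − (Σ(ρt)_1 − Σ(ρt)_2) / ρ_m.
Σt_1 = 31.38 km; Σt_2 = 37.3 km; Σ(ρt)_1 = 83691.324; Σ(ρt)_2 = 106655.8 (in km·kg/m³).
e = (31.38 − 37.3) − (83691.324 − 106655.8) / 3212 = 1.23 km.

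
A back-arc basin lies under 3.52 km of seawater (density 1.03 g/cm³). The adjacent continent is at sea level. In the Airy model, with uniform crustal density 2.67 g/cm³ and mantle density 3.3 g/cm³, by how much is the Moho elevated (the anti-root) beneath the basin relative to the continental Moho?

Isostatic balance requires: replacing crust with seawater at the top is compensated by replacing crust with mantle at the base: d (ρ_c − ρ_w) = a (ρ_m − ρ_c).
a = d (ρ_c − ρ_w)/(ρ_m − ρ_c) = 3.52 km × 1.64/0.63 = 9.16 km.

9.16 km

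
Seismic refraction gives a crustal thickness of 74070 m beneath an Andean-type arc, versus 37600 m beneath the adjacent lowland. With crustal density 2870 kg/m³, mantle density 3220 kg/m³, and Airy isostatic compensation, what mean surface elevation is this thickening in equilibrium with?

Excess crust Δ = 74070 m − 37600 m = 36470 m, split between elevation h and root r with h + r = Δ.
Airy balance ρ_c h = (ρ_m − ρ_c) r gives r = h ρ_c/(ρ_m − ρ_c), so h (1 + ρ_c/(ρ_m − ρ_c)) = Δ, i.e. h = Δ (ρ_m − ρ_c)/ρ_m.
h = 36470 m × 350/3220 = 3960 m.

3960 m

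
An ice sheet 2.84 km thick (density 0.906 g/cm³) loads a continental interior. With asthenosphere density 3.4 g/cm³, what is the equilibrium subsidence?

0.757 km

Isostatic balance requires: the ice load ρ_ice t is balanced by mantle displaced below, ρ_m s.
s = t ρ_ice / ρ_m = 2.84 km × 0.906/3.4 = 0.757 km.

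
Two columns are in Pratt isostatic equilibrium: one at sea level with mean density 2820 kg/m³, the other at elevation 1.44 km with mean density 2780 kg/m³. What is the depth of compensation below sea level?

ρ_ref D = ρ (D + h) → D (ρ_ref − ρ) = ρ h.
D = ρ h/(ρ_ref − ρ) = 2780 × 1.44 km/(2820 − 2780) = 100 km.

100 km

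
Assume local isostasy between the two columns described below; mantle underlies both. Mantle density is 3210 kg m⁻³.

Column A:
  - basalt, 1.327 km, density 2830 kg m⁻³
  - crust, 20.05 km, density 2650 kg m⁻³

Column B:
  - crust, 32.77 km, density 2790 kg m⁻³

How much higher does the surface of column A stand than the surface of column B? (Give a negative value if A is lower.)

−0.633 km

For any compensation level in the mantle, the mantle terms cancel and isostasy reduces to e = (Σt_A − Σt_B) − (Σ(ρt)_A − Σ(ρt)_B) / ρ_m.
Σt_A = 21.377 km; Σt_B = 32.77 km; Σ(ρt)_A = 56887.91; Σ(ρt)_B = 91428.3 (in km·kg m⁻³).
e = (21.377 − 32.77) − (56887.91 − 91428.3) / 3210 = −0.633 km.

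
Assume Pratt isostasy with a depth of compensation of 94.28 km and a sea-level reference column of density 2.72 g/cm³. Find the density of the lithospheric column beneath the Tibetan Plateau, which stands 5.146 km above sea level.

Pratt balance: ρ_ref D = ρ (D + h).
ρ = ρ_ref D/(D + h) = 2.72 × 94.28 km/(94.28 km + 5.146 km) = 2.58 g/cm³.

2.58 g/cm³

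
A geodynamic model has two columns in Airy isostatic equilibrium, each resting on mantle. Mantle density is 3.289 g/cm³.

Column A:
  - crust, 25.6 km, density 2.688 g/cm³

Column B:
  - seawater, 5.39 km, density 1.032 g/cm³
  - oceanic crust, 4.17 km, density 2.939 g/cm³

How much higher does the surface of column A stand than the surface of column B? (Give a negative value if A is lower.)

For any compensation level in the mantle, the mantle terms cancel and isostasy reduces to e = (Σt_A − Σt_B) − (Σ(ρt)_A − Σ(ρt)_B) / ρ_m.
Σt_A = 25.6 km; Σt_B = 9.56 km; Σ(ρt)_A = 68.8128; Σ(ρt)_B = 17.81811 (in km·g/cm³).
e = (25.6 − 9.56) − (68.8128 − 17.81811) / 3.289 = 0.535 km.

0.535 km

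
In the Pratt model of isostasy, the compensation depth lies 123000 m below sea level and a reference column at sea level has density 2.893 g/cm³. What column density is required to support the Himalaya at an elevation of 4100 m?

2.8 g/cm³

Pratt balance: ρ_ref D = ρ (D + h).
ρ = ρ_ref D/(D + h) = 2.893 × 123000 m/(123000 m + 4100 m) = 2.8 g/cm³.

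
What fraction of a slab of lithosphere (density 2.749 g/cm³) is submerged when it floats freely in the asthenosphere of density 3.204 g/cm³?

Submerged fraction = ρ_obj/ρ_fluid = 2.749/3.204 = 85.8%.

85.8%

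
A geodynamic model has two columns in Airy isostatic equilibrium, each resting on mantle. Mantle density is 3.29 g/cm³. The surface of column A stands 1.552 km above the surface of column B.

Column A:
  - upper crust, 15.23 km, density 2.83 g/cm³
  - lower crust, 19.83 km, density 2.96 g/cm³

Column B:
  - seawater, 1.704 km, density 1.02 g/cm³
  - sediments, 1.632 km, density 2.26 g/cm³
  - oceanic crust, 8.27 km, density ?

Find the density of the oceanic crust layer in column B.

2.94 g/cm³

Take the compensation level at the base of the deeper column (depth z_c below the surface of column A) and equate Σ ρ_i t_i down to z_c; mantle fills any gap and the z_c terms cancel.
Column A: 15.23×2.83 + 19.83×2.96 + (z_c − 35.06)×3.29
Column B: 1.552×0 + 1.704×1.02 + 1.632×2.26 + 8.27×ρ + (z_c − 1.552 − 11.606)×3.29
The z_c×3.29 term appears on both sides and cancels. Collect the known terms of each column as K = Σ(ρt)_known − 3.29 × (depth of known layers): K_A = 101.7977 − 3.29×35.06 = −13.5497; K_B = 5.4264 − 3.29×(1.552 + 11.606) = −37.86342.
Balance: K_A = K_B + 8.27×ρ, so ρ = (K_A − K_B)/8.27 = 24.3137/8.27 = 2.94 g/cm³.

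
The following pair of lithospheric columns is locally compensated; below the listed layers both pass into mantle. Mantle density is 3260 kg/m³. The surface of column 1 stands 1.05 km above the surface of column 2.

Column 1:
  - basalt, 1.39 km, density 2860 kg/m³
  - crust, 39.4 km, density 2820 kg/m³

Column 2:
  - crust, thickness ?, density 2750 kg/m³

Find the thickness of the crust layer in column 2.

Take the compensation level at the base of the deeper column (depth z_c below the surface of column 1) and equate Σ ρ_i t_i down to z_c; mantle fills any gap and the z_c terms cancel.
Column 1: 1.39×2860 + 39.4×2820 + (z_c − 40.79)×3260
Column 2: 1.05×0 + x×2750 + (z_c − 1.05 − 0 − x)×3260
The z_c×3260 term appears on both sides and cancels. Collect the known terms of each column as K = Σ(ρt)_known − 3260 × (depth of known layers): K_1 = 115083.4 − 3260×40.79 = −17892; K_2 = 0 − 3260×(1.05 + 0) = −3423.
Balance: K_1 = K_2 − x×(3260 − 2750), so x = (K_2 − K_1)/(3260 − 2750) = 14469/510 = 28.4 km.

28.4 km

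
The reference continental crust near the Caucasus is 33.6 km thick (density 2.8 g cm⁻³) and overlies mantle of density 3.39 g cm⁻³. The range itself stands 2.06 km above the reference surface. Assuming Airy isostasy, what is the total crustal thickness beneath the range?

Root depth r = h ρ_c / (ρ_m − ρ_c) = 2.06 km × 2.8 / 0.59 = 9.776 km.
Total thickness = T + h + r = 33.6 km + 2.06 km + 9.776 km = 45.4 km.

45.4 km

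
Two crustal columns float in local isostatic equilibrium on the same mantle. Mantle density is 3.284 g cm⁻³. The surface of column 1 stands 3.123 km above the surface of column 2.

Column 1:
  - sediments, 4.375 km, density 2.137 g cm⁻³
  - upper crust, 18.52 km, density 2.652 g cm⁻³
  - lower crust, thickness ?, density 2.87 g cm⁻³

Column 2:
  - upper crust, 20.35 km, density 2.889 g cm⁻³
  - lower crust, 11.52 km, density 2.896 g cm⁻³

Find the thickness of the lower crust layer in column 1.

Take the compensation level at the base of the deeper column (depth z_c below the surface of column 1) and equate Σ ρ_i t_i down to z_c; mantle fills any gap and the z_c terms cancel.
Column 1: 4.375×2.137 + 18.52×2.652 + x×2.87 + (z_c − 22.895 − x)×3.284
Column 2: 3.123×0 + 20.35×2.889 + 11.52×2.896 + (z_c − 3.123 − 31.87)×3.284
The z_c×3.284 term appears on both sides and cancels. Collect the known terms of each column as K = Σ(ρt)_known − 3.284 × (depth of known layers): K_1 = 58.464415 − 3.284×22.895 = −16.722765; K_2 = 92.15307 − 3.284×(3.123 + 31.87) = −22.763942.
Balance: K_1 − x×(3.284 − 2.87) = K_2, so x = (K_1 − K_2)/(3.284 − 2.87) = 6.04118/0.414 = 14.6 km.

14.6 km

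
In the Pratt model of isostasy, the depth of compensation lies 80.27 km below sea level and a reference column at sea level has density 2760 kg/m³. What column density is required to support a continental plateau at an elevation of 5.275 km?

Pratt balance: ρ_ref D = ρ (D + h).
ρ = ρ_ref D/(D + h) = 2760 × 80.27 km/(80.27 km + 5.275 km) = 2590 kg/m³.

2590 kg/m³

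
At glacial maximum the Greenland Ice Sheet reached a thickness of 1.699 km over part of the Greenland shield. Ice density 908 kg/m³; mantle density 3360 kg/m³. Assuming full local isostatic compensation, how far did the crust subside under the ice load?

0.459 km

Isostatic balance requires: the ice load ρ_ice t is balanced by mantle displaced below, ρ_m s.
s = t ρ_ice / ρ_m = 1.699 km × 908/3360 = 0.459 km.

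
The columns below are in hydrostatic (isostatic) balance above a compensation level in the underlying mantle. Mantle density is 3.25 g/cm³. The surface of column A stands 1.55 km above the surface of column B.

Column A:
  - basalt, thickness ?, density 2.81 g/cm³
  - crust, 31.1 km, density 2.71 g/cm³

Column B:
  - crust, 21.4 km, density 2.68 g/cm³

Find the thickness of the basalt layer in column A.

1 km

Take the compensation level at the base of the deeper column (depth z_c below the surface of column A) and equate Σ ρ_i t_i down to z_c; mantle fills any gap and the z_c terms cancel.
Column A: x×2.81 + 31.1×2.71 + (z_c − 31.1 − x)×3.25
Column B: 1.55×0 + 21.4×2.68 + (z_c − 1.55 − 21.4)×3.25
The z_c×3.25 term appears on both sides and cancels. Collect the known terms of each column as K = Σ(ρt)_known − 3.25 × (depth of known layers): K_A = 84.281 − 3.25×31.1 = −16.794; K_B = 57.352 − 3.25×(1.55 + 21.4) = −17.2355.
Balance: K_A − x×(3.25 − 2.81) = K_B, so x = (K_A − K_B)/(3.25 − 2.81) = 0.4415/0.44 = 1 km.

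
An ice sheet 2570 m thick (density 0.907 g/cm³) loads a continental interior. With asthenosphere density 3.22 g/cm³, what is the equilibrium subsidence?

724 m

In Airy isostatic equilibrium: the ice load ρ_ice t is balanced by mantle displaced below, ρ_m s.
s = t ρ_ice / ρ_m = 2570 m × 0.907/3.22 = 724 m.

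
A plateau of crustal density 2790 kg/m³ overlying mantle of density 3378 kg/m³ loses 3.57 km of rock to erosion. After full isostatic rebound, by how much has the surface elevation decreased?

0.621 km

Rebound u = e ρ_c/ρ_m = 3.57 km × 2790/3378 = 2.949 km.
Net surface drop = e − u = 3.57 km − 2.949 km = e (ρ_m − ρ_c)/ρ_m = 0.621 km.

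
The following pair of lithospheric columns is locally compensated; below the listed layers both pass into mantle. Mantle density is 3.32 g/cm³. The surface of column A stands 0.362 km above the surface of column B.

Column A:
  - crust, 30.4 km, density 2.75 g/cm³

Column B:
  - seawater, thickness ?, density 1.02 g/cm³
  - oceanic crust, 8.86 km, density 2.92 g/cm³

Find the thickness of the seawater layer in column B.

Take the compensation level at the base of the deeper column (depth z_c below the surface of column A) and equate Σ ρ_i t_i down to z_c; mantle fills any gap and the z_c terms cancel.
Column A: 30.4×2.75 + (z_c − 30.4)×3.32
Column B: 0.362×0 + x×1.02 + 8.86×2.92 + (z_c − 0.362 − 8.86 − x)×3.32
The z_c×3.32 term appears on both sides and cancels. Collect the known terms of each column as K = Σ(ρt)_known − 3.32 × (depth of known layers): K_A = 83.6 − 3.32×30.4 = −17.328; K_B = 25.8712 − 3.32×(0.362 + 8.86) = −4.74584.
Balance: K_A = K_B − x×(3.32 − 1.02), so x = (K_B − K_A)/(3.32 − 1.02) = 12.5822/2.3 = 5.47 km.

5.47 km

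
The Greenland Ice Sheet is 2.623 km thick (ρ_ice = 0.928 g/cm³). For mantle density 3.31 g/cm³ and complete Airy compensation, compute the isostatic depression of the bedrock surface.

Equating mass per unit area of the two columns: the ice load ρ_ice t is balanced by mantle displaced below, ρ_m s.
s = t ρ_ice / ρ_m = 2.623 km × 0.928/3.31 = 0.735 km.

0.735 km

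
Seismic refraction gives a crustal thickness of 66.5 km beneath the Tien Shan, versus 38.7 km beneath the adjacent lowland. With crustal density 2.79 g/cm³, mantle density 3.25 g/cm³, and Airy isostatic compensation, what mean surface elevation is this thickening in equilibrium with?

Excess crust Δ = 66.5 km − 38.7 km = 27.8 km, split between elevation h and root r with h + r = Δ.
Airy balance ρ_c h = (ρ_m − ρ_c) r gives r = h ρ_c/(ρ_m − ρ_c), so h (1 + ρ_c/(ρ_m − ρ_c)) = Δ, i.e. h = Δ (ρ_m − ρ_c)/ρ_m.
h = 27.8 km × 0.46/3.25 = 3.93 km.

3.93 km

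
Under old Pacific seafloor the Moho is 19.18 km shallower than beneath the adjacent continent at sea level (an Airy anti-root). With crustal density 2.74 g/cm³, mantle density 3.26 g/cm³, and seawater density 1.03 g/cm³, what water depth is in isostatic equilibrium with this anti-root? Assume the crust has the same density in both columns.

Replacing a thickness d of crust by seawater at the top must be balanced by replacing crust with mantle at the base: d (ρ_c − ρ_w) = a (ρ_m − ρ_c).
d = a (ρ_m − ρ_c)/(ρ_c − ρ_w) = 19.18 km × 0.52/1.71 = 5.83 km.

5.83 km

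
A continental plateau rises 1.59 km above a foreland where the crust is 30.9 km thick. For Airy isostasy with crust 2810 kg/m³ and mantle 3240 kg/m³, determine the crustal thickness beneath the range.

42.9 km

Root depth r = h ρ_c / (ρ_m − ρ_c) = 1.59 km × 2810 / 430 = 10.39 km.
Total thickness = T + h + r = 30.9 km + 1.59 km + 10.39 km = 42.9 km.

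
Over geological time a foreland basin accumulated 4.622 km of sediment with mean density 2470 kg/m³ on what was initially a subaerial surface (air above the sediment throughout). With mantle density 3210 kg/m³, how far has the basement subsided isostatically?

Subaerial load: s = t ρ_sed / ρ_m = 4.622 km × 2470/3210 = 3.56 km.

3.56 km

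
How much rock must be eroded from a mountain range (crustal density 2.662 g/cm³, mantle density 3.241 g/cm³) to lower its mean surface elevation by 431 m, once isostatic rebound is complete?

Net drop Δ = e − u = e − e ρ_c/ρ_m = e (ρ_m − ρ_c)/ρ_m.
e = Δ ρ_m/(ρ_m − ρ_c) = 431 m × 3.241/0.579 = 2410 m.

2410 m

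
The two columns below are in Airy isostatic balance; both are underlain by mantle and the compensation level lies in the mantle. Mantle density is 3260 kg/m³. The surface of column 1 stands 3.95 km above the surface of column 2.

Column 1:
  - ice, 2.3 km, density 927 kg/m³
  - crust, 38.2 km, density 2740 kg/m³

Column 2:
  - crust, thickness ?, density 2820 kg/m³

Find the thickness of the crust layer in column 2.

28.1 km

Take the compensation level at the base of the deeper column (depth z_c below the surface of column 1) and equate Σ ρ_i t_i down to z_c; mantle fills any gap and the z_c terms cancel.
Column 1: 2.3×927 + 38.2×2740 + (z_c − 40.5)×3260
Column 2: 3.95×0 + x×2820 + (z_c − 3.95 − 0 − x)×3260
The z_c×3260 term appears on both sides and cancels. Collect the known terms of each column as K = Σ(ρt)_known − 3260 × (depth of known layers): K_1 = 106800.1 − 3260×40.5 = −25229.9; K_2 = 0 − 3260×(3.95 + 0) = −12877.
Balance: K_1 = K_2 − x×(3260 − 2820), so x = (K_2 − K_1)/(3260 − 2820) = 12352.9/440 = 28.1 km.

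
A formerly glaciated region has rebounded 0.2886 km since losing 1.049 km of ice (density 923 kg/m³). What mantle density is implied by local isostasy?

3350 kg/m³

ρ_m = ρ_ice t / u = 923 × 1.049 km/0.2886 km = 3350 kg/m³.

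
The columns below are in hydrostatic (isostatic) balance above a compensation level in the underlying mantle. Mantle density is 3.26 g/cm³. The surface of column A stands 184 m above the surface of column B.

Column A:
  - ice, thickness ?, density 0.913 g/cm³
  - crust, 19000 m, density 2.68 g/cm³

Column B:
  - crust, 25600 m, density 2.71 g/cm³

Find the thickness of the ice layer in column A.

Take the compensation level at the base of the deeper column (depth z_c below the surface of column A) and equate Σ ρ_i t_i down to z_c; mantle fills any gap and the z_c terms cancel.
Column A: x×0.913 + 19000×2.68 + (z_c − 19000 − x)×3.26
Column B: 184×0 + 25600×2.71 + (z_c − 184 − 25600)×3.26
The z_c×3.26 term appears on both sides and cancels. Collect the known terms of each column as K = Σ(ρt)_known − 3.26 × (depth of known layers): K_A = 50920 − 3.26×19000 = −11020; K_B = 69376 − 3.26×(184 + 25600) = −14679.84.
Balance: K_A − x×(3.26 − 0.913) = K_B, so x = (K_A − K_B)/(3.26 − 0.913) = 3659.84/2.347 = 1560 m.

1560 m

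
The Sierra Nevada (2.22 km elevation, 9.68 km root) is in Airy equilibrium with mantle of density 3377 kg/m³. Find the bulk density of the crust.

ρ_c h = (ρ_m − ρ_c) r → ρ_c (h + r) = ρ_m r → ρ_c = ρ_m r / (h + r).
ρ_c = 3377 × 9.68 km / (2.22 km + 9.68 km) = 2750 kg/m³.

2750 kg/m³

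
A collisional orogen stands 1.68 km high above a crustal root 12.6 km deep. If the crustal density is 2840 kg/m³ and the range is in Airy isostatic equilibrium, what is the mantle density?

Airy balance: ρ_c h = (ρ_m − ρ_c) r → ρ_m = ρ_c (1 + h/r).
ρ_m = 2840 × (1 + 1.68 km/12.6 km) = 3220 kg/m³.

3220 kg/m³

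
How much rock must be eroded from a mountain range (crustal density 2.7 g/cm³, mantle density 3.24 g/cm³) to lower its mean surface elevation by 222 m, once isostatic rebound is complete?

Net drop Δ = e − u = e − e ρ_c/ρ_m = e (ρ_m − ρ_c)/ρ_m.
e = Δ ρ_m/(ρ_m − ρ_c) = 222 m × 3.24/0.54 = 1330 m.

1330 m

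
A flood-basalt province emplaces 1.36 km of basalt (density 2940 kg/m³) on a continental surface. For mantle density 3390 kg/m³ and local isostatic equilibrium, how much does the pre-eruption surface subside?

Subaerial loading: s = t ρ_load / ρ_m.
s = 1.36 km × 2940/3390 = 1.18 km.

1.18 km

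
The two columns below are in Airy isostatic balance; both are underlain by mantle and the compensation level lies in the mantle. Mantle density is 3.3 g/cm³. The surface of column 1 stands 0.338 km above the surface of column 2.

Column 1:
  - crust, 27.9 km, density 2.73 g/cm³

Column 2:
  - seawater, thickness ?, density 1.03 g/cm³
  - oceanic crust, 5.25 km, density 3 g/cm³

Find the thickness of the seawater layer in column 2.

5.82 km

Take the compensation level at the base of the deeper column (depth z_c below the surface of column 1) and equate Σ ρ_i t_i down to z_c; mantle fills any gap and the z_c terms cancel.
Column 1: 27.9×2.73 + (z_c − 27.9)×3.3
Column 2: 0.338×0 + x×1.03 + 5.25×3 + (z_c − 0.338 − 5.25 − x)×3.3
The z_c×3.3 term appears on both sides and cancels. Collect the known terms of each column as K = Σ(ρt)_known − 3.3 × (depth of known layers): K_1 = 76.167 − 3.3×27.9 = −15.903; K_2 = 15.75 − 3.3×(0.338 + 5.25) = −2.6904.
Balance: K_1 = K_2 − x×(3.3 − 1.03), so x = (K_2 − K_1)/(3.3 − 1.03) = 13.2126/2.27 = 5.82 km.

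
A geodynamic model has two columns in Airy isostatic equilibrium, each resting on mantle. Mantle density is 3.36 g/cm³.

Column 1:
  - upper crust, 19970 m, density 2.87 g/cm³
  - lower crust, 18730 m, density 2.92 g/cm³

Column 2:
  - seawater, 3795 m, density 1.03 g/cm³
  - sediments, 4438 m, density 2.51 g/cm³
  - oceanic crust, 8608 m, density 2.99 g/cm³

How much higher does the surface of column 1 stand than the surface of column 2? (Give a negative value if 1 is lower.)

For any compensation level in the mantle, the mantle terms cancel and isostasy reduces to e = (Σt_1 − Σt_2) − (Σ(ρt)_1 − Σ(ρt)_2) / ρ_m.
Σt_1 = 38700 m; Σt_2 = 16841 m; Σ(ρt)_1 = 112005.5; Σ(ρt)_2 = 40786.15 (in m·g/cm³).
e = (38700 − 16841) − (112005.5 − 40786.15) / 3.36 = 663 m.

663 m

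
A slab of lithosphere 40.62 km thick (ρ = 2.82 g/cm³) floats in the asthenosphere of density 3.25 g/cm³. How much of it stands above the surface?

Floating equilibrium: submerged depth d = t ρ_obj/ρ_fluid = 40.62 km × 2.82/3.25 = 35.25 km.
Freeboard = t − d = 40.62 km − 35.25 km = 5.37 km.

5.37 km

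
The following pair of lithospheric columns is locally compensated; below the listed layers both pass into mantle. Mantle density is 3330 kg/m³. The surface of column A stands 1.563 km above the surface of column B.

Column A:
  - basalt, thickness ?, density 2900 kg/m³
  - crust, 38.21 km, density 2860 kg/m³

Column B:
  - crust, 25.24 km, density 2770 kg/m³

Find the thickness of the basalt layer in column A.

Take the compensation level at the base of the deeper column (depth z_c below the surface of column A) and equate Σ ρ_i t_i down to z_c; mantle fills any gap and the z_c terms cancel.
Column A: x×2900 + 38.21×2860 + (z_c − 38.21 − x)×3330
Column B: 1.563×0 + 25.24×2770 + (z_c − 1.563 − 25.24)×3330
The z_c×3330 term appears on both sides and cancels. Collect the known terms of each column as K = Σ(ρt)_known − 3330 × (depth of known layers): K_A = 109280.6 − 3330×38.21 = −17958.7; K_B = 69914.8 − 3330×(1.563 + 25.24) = −19339.19.
Balance: K_A − x×(3330 − 2900) = K_B, so x = (K_A − K_B)/(3330 − 2900) = 1380.49/430 = 3.21 km.

3.21 km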